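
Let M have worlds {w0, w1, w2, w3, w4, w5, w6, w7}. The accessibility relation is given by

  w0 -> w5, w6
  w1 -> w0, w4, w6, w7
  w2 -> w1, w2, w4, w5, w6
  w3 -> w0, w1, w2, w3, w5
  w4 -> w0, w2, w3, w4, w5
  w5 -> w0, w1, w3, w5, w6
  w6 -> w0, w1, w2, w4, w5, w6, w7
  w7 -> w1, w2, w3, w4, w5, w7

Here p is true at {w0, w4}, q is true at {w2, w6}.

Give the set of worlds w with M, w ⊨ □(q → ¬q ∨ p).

∅

w0: successors {w5, w6}; q → ¬q ∨ p there: w5:T, w6:F. ✗
w1: successors {w0, w4, w6, w7}; q → ¬q ∨ p there: w0:T, w4:T, w6:F, w7:T. ✗
w2: successors {w1, w2, w4, w5, w6}; q → ¬q ∨ p there: w1:T, w2:F, w4:T, w5:T, w6:F. ✗
w3: successors {w0, w1, w2, w3, w5}; q → ¬q ∨ p there: w0:T, w1:T, w2:F, w3:T, w5:T. ✗
w4: successors {w0, w2, w3, w4, w5}; q → ¬q ∨ p there: w0:T, w2:F, w3:T, w4:T, w5:T. ✗
w5: successors {w0, w1, w3, w5, w6}; q → ¬q ∨ p there: w0:T, w1:T, w3:T, w5:T, w6:F. ✗
w6: successors {w0, w1, w2, w4, w5, w6, w7}; q → ¬q ∨ p there: w0:T, w1:T, w2:F, w4:T, w5:T, w6:F, w7:T. ✗
w7: successors {w1, w2, w3, w4, w5, w7}; q → ¬q ∨ p there: w1:T, w2:F, w3:T, w4:T, w5:T, w7:T. ✗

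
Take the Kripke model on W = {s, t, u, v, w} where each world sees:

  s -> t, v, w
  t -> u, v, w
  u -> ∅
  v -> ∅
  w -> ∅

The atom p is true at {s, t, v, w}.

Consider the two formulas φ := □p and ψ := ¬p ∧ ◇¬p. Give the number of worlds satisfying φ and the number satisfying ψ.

For □p:
s: successors {t, v, w}; p there: t:T, v:T, w:T. ✓
t: successors {u, v, w}; p there: u:F, v:T, w:T. ✗
u: no successors, so □p holds vacuously. ✓
v: no successors, so □p holds vacuously. ✓
w: no successors, so □p holds vacuously. ✓
— 4 worlds.
For ¬p ∧ ◇¬p:
s: ¬p is F, ◇¬p is F. ✗
t: ¬p is F, ◇¬p is T. ✗
u: ¬p is T, ◇¬p is F. ✗
v: ¬p is F, ◇¬p is F. ✗
w: ¬p is F, ◇¬p is F. ✗
— 0 worlds.

4 and 0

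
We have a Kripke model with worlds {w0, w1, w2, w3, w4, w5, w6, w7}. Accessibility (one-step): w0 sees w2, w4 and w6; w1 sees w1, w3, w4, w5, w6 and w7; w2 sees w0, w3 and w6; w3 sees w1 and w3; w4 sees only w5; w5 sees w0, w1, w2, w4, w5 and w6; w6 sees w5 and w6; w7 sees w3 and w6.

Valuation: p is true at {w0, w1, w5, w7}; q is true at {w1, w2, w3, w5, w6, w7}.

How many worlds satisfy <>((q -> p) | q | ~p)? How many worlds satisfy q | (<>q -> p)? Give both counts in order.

8 and 7

For <>((q -> p) | q | ~p):
w0: successors {w2, w4, w6}; (q -> p) | q | ~p there: w2:T, w4:T, w6:T. ✓
w1: successors {w1, w3, w4, w5, w6, w7}; (q -> p) | q | ~p there: w1:T, w3:T, w4:T, w5:T, w6:T, w7:T. ✓
w2: successors {w0, w3, w6}; (q -> p) | q | ~p there: w0:T, w3:T, w6:T. ✓
w3: successors {w1, w3}; (q -> p) | q | ~p there: w1:T, w3:T. ✓
w4: successors {w5}; (q -> p) | q | ~p there: w5:T. ✓
w5: successors {w0, w1, w2, w4, w5, w6}; (q -> p) | q | ~p there: w0:T, w1:T, w2:T, w4:T, w5:T, w6:T. ✓
w6: successors {w5, w6}; (q -> p) | q | ~p there: w5:T, w6:T. ✓
w7: successors {w3, w6}; (q -> p) | q | ~p there: w3:T, w6:T. ✓
— 8 worlds.
For q | (<>q -> p):
w0: q is F, <>q -> p is T. ✓
w1: q is T, <>q -> p is T. ✓
w2: q is T, <>q -> p is F. ✓
w3: q is T, <>q -> p is F. ✓
w4: q is F, <>q -> p is F. ✗
w5: q is T, <>q -> p is T. ✓
w6: q is T, <>q -> p is F. ✓
w7: q is T, <>q -> p is T. ✓
— 7 worlds.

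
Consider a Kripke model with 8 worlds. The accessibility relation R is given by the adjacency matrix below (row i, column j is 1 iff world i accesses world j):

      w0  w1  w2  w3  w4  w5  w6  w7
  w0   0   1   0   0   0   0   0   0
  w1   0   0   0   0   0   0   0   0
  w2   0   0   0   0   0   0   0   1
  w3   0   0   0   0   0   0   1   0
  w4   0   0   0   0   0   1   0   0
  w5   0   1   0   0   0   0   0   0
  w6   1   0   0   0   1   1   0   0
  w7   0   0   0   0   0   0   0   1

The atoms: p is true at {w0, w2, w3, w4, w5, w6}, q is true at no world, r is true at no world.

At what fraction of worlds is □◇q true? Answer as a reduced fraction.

1/8

w0: successors {w1}; ◇q there: w1:F. ✗
w1: no successors, so □◇q holds vacuously. ✓
w2: successors {w7}; ◇q there: w7:F. ✗
w3: successors {w6}; ◇q there: w6:F. ✗
w4: successors {w5}; ◇q there: w5:F. ✗
w5: successors {w1}; ◇q there: w1:F. ✗
w6: successors {w0, w4, w5}; ◇q there: w0:F, w4:F, w5:F. ✗
w7: successors {w7}; ◇q there: w7:F. ✗
That's 1 of 8 worlds, so 1/8.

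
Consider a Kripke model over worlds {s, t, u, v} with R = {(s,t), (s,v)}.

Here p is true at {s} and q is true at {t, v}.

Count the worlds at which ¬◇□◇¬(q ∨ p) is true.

s: ◇□◇¬(q ∨ p) is T. ✗
t: ◇□◇¬(q ∨ p) is F. ✓
u: ◇□◇¬(q ∨ p) is F. ✓
v: ◇□◇¬(q ∨ p) is F. ✓
Satisfying worlds: {t, u, v}.

3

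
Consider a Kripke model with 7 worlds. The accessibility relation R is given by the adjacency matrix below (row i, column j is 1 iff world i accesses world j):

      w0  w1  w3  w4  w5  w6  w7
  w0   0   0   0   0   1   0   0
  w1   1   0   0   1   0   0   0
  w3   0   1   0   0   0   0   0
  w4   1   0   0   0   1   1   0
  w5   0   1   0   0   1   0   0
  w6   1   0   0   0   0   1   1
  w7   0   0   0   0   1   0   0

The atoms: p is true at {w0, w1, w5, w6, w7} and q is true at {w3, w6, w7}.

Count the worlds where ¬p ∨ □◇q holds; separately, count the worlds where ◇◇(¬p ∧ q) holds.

2 and 0

For ¬p ∨ □◇q:
w0: ¬p is F, □◇q is F. ✗
w1: ¬p is F, □◇q is F. ✗
w3: ¬p is T, □◇q is F. ✓
w4: ¬p is T, □◇q is F. ✓
w5: ¬p is F, □◇q is F. ✗
w6: ¬p is F, □◇q is F. ✗
w7: ¬p is F, □◇q is F. ✗
— 2 worlds.
For ◇◇(¬p ∧ q):
w0: successors {w5}; ◇(¬p ∧ q) there: w5:F. ✗
w1: successors {w0, w4}; ◇(¬p ∧ q) there: w0:F, w4:F. ✗
w3: successors {w1}; ◇(¬p ∧ q) there: w1:F. ✗
w4: successors {w0, w5, w6}; ◇(¬p ∧ q) there: w0:F, w5:F, w6:F. ✗
w5: successors {w1, w5}; ◇(¬p ∧ q) there: w1:F, w5:F. ✗
w6: successors {w0, w6, w7}; ◇(¬p ∧ q) there: w0:F, w6:F, w7:F. ✗
w7: successors {w5}; ◇(¬p ∧ q) there: w5:F. ✗
— 0 worlds.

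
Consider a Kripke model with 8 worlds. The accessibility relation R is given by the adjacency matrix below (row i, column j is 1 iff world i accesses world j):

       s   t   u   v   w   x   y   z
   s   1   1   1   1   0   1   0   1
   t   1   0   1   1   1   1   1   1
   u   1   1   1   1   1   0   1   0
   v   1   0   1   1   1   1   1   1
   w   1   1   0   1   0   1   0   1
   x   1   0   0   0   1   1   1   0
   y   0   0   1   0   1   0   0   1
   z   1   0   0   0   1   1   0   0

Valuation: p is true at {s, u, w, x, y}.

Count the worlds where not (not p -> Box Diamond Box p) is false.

6

s: not p -> Box Diamond Box p is T. ✗
t: not p -> Box Diamond Box p is F. ✓
u: not p -> Box Diamond Box p is T. ✗
v: not p -> Box Diamond Box p is F. ✓
w: not p -> Box Diamond Box p is T. ✗
x: not p -> Box Diamond Box p is T. ✗
y: not p -> Box Diamond Box p is T. ✗
z: not p -> Box Diamond Box p is T. ✗
Satisfying worlds: {t, v}.
So not (not p -> Box Diamond Box p) fails at the other 6 worlds.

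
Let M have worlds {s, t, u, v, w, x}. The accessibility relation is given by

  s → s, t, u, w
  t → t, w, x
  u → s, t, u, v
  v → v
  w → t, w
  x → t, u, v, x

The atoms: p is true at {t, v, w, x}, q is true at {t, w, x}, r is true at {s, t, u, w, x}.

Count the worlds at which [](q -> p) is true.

s: successors {s, t, u, w}; q -> p there: s:T, t:T, u:T, w:T. ✓
t: successors {t, w, x}; q -> p there: t:T, w:T, x:T. ✓
u: successors {s, t, u, v}; q -> p there: s:T, t:T, u:T, v:T. ✓
v: successors {v}; q -> p there: v:T. ✓
w: successors {t, w}; q -> p there: t:T, w:T. ✓
x: successors {t, u, v, x}; q -> p there: t:T, u:T, v:T, x:T. ✓
Satisfying worlds: {s, t, u, v, w, x}.

6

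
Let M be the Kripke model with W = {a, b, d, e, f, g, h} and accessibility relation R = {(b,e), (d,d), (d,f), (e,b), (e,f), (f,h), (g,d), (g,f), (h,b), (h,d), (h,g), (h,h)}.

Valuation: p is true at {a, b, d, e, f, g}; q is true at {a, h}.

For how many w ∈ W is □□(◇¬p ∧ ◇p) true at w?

1

a: no successors, so □□(◇¬p ∧ ◇p) holds vacuously. ✓
b: successors {e}; □(◇¬p ∧ ◇p) there: e:F. ✗
d: successors {d, f}; □(◇¬p ∧ ◇p) there: d:F, f:T. ✗
e: successors {b, f}; □(◇¬p ∧ ◇p) there: b:F, f:T. ✗
f: successors {h}; □(◇¬p ∧ ◇p) there: h:F. ✗
g: successors {d, f}; □(◇¬p ∧ ◇p) there: d:F, f:T. ✗
h: successors {b, d, g, h}; □(◇¬p ∧ ◇p) there: b:F, d:F, g:F, h:F. ✗
Satisfying worlds: {a}.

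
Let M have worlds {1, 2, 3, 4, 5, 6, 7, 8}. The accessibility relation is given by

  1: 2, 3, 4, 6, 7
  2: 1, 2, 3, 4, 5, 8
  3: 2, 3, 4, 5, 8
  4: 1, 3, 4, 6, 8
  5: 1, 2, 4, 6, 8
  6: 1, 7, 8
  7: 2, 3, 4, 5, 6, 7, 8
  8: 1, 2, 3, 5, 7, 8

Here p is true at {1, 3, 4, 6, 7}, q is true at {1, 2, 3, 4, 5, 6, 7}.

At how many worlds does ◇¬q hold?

7

1: successors {2, 3, 4, 6, 7}; ¬q there: 2:F, 3:F, 4:F, 6:F, 7:F. ✗
2: successors {1, 2, 3, 4, 5, 8}; ¬q there: 1:F, 2:F, 3:F, 4:F, 5:F, 8:T. ✓
3: successors {2, 3, 4, 5, 8}; ¬q there: 2:F, 3:F, 4:F, 5:F, 8:T. ✓
4: successors {1, 3, 4, 6, 8}; ¬q there: 1:F, 3:F, 4:F, 6:F, 8:T. ✓
5: successors {1, 2, 4, 6, 8}; ¬q there: 1:F, 2:F, 4:F, 6:F, 8:T. ✓
6: successors {1, 7, 8}; ¬q there: 1:F, 7:F, 8:T. ✓
7: successors {2, 3, 4, 5, 6, 7, 8}; ¬q there: 2:F, 3:F, 4:F, 5:F, 6:F, 7:F, 8:T. ✓
8: successors {1, 2, 3, 5, 7, 8}; ¬q there: 1:F, 2:F, 3:F, 5:F, 7:F, 8:T. ✓
Satisfying worlds: {2, 3, 4, 5, 6, 7, 8}.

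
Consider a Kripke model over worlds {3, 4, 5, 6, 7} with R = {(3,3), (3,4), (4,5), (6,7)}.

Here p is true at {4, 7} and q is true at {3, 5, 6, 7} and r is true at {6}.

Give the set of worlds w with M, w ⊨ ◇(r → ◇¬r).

3: successors {3, 4}; r → ◇¬r there: 3:T, 4:T. ✓
4: successors {5}; r → ◇¬r there: 5:T. ✓
5: no successors, so ◇(r → ◇¬r) fails. ✗
6: successors {7}; r → ◇¬r there: 7:T. ✓
7: no successors, so ◇(r → ◇¬r) fails. ✗

{3, 4, 6}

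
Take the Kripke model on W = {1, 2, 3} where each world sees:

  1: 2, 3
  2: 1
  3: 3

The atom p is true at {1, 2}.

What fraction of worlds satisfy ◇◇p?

1: successors {2, 3}; ◇p there: 2:T, 3:F. ✓
2: successors {1}; ◇p there: 1:T. ✓
3: successors {3}; ◇p there: 3:F. ✗
That's 2 of 3 worlds, so 2/3.

2/3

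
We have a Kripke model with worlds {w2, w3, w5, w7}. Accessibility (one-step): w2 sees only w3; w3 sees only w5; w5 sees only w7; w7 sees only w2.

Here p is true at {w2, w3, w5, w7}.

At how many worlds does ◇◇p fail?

w2: successors {w3}; ◇p there: w3:T. ✓
w3: successors {w5}; ◇p there: w5:T. ✓
w5: successors {w7}; ◇p there: w7:T. ✓
w7: successors {w2}; ◇p there: w2:T. ✓
Satisfying worlds: {w2, w3, w5, w7}.
So ◇◇p fails at the other 0 worlds.

0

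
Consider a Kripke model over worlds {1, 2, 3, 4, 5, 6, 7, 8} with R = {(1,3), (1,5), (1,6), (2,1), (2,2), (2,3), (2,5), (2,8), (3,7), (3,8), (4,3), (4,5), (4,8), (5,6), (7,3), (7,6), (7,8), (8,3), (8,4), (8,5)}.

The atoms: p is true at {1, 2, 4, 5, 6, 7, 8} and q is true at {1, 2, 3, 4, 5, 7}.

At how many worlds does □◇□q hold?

2

1: successors {3, 5, 6}; ◇□q there: 3:T, 5:T, 6:F. ✗
2: successors {1, 2, 3, 5, 8}; ◇□q there: 1:T, 2:T, 3:T, 5:T, 8:F. ✗
3: successors {7, 8}; ◇□q there: 7:T, 8:F. ✗
4: successors {3, 5, 8}; ◇□q there: 3:T, 5:T, 8:F. ✗
5: successors {6}; ◇□q there: 6:F. ✗
6: no successors, so □◇□q holds vacuously. ✓
7: successors {3, 6, 8}; ◇□q there: 3:T, 6:F, 8:F. ✗
8: successors {3, 4, 5}; ◇□q there: 3:T, 4:T, 5:T. ✓
Satisfying worlds: {6, 8}.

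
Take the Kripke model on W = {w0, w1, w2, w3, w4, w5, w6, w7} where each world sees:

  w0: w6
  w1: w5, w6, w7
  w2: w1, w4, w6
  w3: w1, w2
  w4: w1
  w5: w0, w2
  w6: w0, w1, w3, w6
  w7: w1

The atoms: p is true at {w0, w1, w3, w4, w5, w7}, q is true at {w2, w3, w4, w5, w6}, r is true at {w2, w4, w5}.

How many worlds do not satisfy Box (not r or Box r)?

w0: successors {w6}; not r or Box r there: w6:T. ✓
w1: successors {w5, w6, w7}; not r or Box r there: w5:F, w6:T, w7:T. ✗
w2: successors {w1, w4, w6}; not r or Box r there: w1:T, w4:F, w6:T. ✗
w3: successors {w1, w2}; not r or Box r there: w1:T, w2:F. ✗
w4: successors {w1}; not r or Box r there: w1:T. ✓
w5: successors {w0, w2}; not r or Box r there: w0:T, w2:F. ✗
w6: successors {w0, w1, w3, w6}; not r or Box r there: w0:T, w1:T, w3:T, w6:T. ✓
w7: successors {w1}; not r or Box r there: w1:T. ✓
Satisfying worlds: {w0, w4, w6, w7}.
So Box (not r or Box r) fails at the other 4 worlds.

4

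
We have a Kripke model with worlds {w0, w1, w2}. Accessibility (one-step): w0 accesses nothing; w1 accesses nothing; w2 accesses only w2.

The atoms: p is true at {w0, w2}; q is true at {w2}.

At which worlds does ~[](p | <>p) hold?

w0: [](p | <>p) is T. ✗
w1: [](p | <>p) is T. ✗
w2: [](p | <>p) is T. ✗

∅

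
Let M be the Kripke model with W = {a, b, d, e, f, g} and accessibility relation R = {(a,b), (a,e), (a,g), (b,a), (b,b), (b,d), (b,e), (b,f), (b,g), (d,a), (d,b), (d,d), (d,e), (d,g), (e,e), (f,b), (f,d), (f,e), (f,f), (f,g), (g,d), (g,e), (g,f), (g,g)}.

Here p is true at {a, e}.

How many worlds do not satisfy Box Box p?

5

a: successors {b, e, g}; Box p there: b:F, e:T, g:F. ✗
b: successors {a, b, d, e, f, g}; Box p there: a:F, b:F, d:F, e:T, f:F, g:F. ✗
d: successors {a, b, d, e, g}; Box p there: a:F, b:F, d:F, e:T, g:F. ✗
e: successors {e}; Box p there: e:T. ✓
f: successors {b, d, e, f, g}; Box p there: b:F, d:F, e:T, f:F, g:F. ✗
g: successors {d, e, f, g}; Box p there: d:F, e:T, f:F, g:F. ✗
Satisfying worlds: {e}.
So Box Box p fails at the other 5 worlds.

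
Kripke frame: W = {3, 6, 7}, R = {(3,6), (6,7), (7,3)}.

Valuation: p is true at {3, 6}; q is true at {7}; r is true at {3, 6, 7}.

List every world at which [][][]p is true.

{3, 6}

3: successors {6}; [][]p there: 6:T. ✓
6: successors {7}; [][]p there: 7:T. ✓
7: successors {3}; [][]p there: 3:F. ✗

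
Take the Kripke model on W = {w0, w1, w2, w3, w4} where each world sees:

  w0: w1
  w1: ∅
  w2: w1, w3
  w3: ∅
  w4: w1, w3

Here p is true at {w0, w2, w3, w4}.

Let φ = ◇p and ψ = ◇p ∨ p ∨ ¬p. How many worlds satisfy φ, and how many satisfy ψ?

2 and 5

For ◇p:
w0: successors {w1}; p there: w1:F. ✗
w1: no successors, so ◇p fails. ✗
w2: successors {w1, w3}; p there: w1:F, w3:T. ✓
w3: no successors, so ◇p fails. ✗
w4: successors {w1, w3}; p there: w1:F, w3:T. ✓
— 2 worlds.
For ◇p ∨ p ∨ ¬p:
w0: ◇p ∨ p is T, ¬p is F. ✓
w1: ◇p ∨ p is F, ¬p is T. ✓
w2: ◇p ∨ p is T, ¬p is F. ✓
w3: ◇p ∨ p is T, ¬p is F. ✓
w4: ◇p ∨ p is T, ¬p is F. ✓
— 5 worlds.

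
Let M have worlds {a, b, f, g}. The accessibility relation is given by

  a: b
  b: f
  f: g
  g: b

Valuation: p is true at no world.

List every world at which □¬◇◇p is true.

a: successors {b}; ¬◇◇p there: b:T. ✓
b: successors {f}; ¬◇◇p there: f:T. ✓
f: successors {g}; ¬◇◇p there: g:T. ✓
g: successors {b}; ¬◇◇p there: b:T. ✓

{a, b, f, g}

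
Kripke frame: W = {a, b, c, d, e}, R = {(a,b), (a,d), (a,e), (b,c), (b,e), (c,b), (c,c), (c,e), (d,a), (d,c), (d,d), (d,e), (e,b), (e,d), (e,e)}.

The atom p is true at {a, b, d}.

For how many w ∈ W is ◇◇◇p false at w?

a: successors {b, d, e}; ◇◇p there: b:T, d:T, e:T. ✓
b: successors {c, e}; ◇◇p there: c:T, e:T. ✓
c: successors {b, c, e}; ◇◇p there: b:T, c:T, e:T. ✓
d: successors {a, c, d, e}; ◇◇p there: a:T, c:T, d:T, e:T. ✓
e: successors {b, d, e}; ◇◇p there: b:T, d:T, e:T. ✓
Satisfying worlds: {a, b, c, d, e}.
So ◇◇◇p fails at the other 0 worlds.

0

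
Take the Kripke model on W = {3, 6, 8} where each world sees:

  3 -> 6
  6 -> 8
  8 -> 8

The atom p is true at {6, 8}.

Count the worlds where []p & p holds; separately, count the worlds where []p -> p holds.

For []p & p:
3: []p is T, p is F. ✗
6: []p is T, p is T. ✓
8: []p is T, p is T. ✓
— 2 worlds.
For []p -> p:
3: []p is T, p is F. ✗
6: []p is T, p is T. ✓
8: []p is T, p is T. ✓
— 2 worlds.

2 and 2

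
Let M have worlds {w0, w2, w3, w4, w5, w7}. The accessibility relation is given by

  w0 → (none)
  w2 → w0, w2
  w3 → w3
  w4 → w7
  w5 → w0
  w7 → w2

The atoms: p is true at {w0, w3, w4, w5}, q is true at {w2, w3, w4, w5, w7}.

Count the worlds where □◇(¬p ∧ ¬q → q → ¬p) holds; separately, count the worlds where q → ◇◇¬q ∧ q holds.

4 and 3

For □◇(¬p ∧ ¬q → q → ¬p):
w0: no successors, so □◇(¬p ∧ ¬q → q → ¬p) holds vacuously. ✓
w2: successors {w0, w2}; ◇(¬p ∧ ¬q → q → ¬p) there: w0:F, w2:T. ✗
w3: successors {w3}; ◇(¬p ∧ ¬q → q → ¬p) there: w3:T. ✓
w4: successors {w7}; ◇(¬p ∧ ¬q → q → ¬p) there: w7:T. ✓
w5: successors {w0}; ◇(¬p ∧ ¬q → q → ¬p) there: w0:F. ✗
w7: successors {w2}; ◇(¬p ∧ ¬q → q → ¬p) there: w2:T. ✓
— 4 worlds.
For q → ◇◇¬q ∧ q:
w0: q is F, ◇◇¬q ∧ q is F. ✓
w2: q is T, ◇◇¬q ∧ q is T. ✓
w3: q is T, ◇◇¬q ∧ q is F. ✗
w4: q is T, ◇◇¬q ∧ q is F. ✗
w5: q is T, ◇◇¬q ∧ q is F. ✗
w7: q is T, ◇◇¬q ∧ q is T. ✓
— 3 worlds.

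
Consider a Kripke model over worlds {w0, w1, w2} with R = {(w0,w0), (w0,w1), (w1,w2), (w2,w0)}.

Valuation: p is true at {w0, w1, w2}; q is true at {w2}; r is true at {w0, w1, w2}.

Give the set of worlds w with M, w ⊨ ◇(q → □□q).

w0: successors {w0, w1}; q → □□q there: w0:T, w1:T. ✓
w1: successors {w2}; q → □□q there: w2:F. ✗
w2: successors {w0}; q → □□q there: w0:T. ✓

{w0, w2}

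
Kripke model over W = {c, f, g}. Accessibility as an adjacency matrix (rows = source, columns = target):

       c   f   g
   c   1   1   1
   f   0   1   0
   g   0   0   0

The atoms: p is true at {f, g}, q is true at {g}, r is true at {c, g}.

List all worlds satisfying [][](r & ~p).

{g}

c: successors {c, f, g}; [](r & ~p) there: c:F, f:F, g:T. ✗
f: successors {f}; [](r & ~p) there: f:F. ✗
g: no successors, so [][](r & ~p) holds vacuously. ✓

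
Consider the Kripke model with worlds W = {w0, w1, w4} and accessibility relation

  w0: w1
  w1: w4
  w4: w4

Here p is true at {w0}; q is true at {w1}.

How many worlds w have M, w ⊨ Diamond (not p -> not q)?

2

w0: successors {w1}; not p -> not q there: w1:F. ✗
w1: successors {w4}; not p -> not q there: w4:T. ✓
w4: successors {w4}; not p -> not q there: w4:T. ✓
Satisfying worlds: {w1, w4}.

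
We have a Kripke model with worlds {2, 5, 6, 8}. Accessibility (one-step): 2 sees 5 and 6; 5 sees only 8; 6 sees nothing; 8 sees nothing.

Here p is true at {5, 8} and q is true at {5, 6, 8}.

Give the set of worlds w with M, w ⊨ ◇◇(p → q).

{2}

2: successors {5, 6}; ◇(p → q) there: 5:T, 6:F. ✓
5: successors {8}; ◇(p → q) there: 8:F. ✗
6: no successors, so ◇◇(p → q) fails. ✗
8: no successors, so ◇◇(p → q) fails. ✗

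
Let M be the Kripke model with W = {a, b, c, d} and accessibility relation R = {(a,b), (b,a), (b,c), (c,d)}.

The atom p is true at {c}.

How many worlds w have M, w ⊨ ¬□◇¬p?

1

a: □◇¬p is T. ✗
b: □◇¬p is T. ✗
c: □◇¬p is F. ✓
d: □◇¬p is T. ✗
Satisfying worlds: {c}.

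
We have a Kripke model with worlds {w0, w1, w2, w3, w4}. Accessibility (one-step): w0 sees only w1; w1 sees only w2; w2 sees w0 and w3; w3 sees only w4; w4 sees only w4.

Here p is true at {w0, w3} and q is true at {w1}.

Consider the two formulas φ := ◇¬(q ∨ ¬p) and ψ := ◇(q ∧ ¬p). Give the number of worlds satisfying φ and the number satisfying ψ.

For ◇¬(q ∨ ¬p):
w0: successors {w1}; ¬(q ∨ ¬p) there: w1:F. ✗
w1: successors {w2}; ¬(q ∨ ¬p) there: w2:F. ✗
w2: successors {w0, w3}; ¬(q ∨ ¬p) there: w0:T, w3:T. ✓
w3: successors {w4}; ¬(q ∨ ¬p) there: w4:F. ✗
w4: successors {w4}; ¬(q ∨ ¬p) there: w4:F. ✗
— 1 world.
For ◇(q ∧ ¬p):
w0: successors {w1}; q ∧ ¬p there: w1:T. ✓
w1: successors {w2}; q ∧ ¬p there: w2:F. ✗
w2: successors {w0, w3}; q ∧ ¬p there: w0:F, w3:F. ✗
w3: successors {w4}; q ∧ ¬p there: w4:F. ✗
w4: successors {w4}; q ∧ ¬p there: w4:F. ✗
— 1 world.

1 and 1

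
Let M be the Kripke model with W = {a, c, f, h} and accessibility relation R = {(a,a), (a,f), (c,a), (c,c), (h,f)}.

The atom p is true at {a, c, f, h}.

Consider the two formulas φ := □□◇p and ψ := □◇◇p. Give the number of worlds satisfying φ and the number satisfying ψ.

For □□◇p:
a: successors {a, f}; □◇p there: a:F, f:T. ✗
c: successors {a, c}; □◇p there: a:F, c:T. ✗
f: no successors, so □□◇p holds vacuously. ✓
h: successors {f}; □◇p there: f:T. ✓
— 2 worlds.
For □◇◇p:
a: successors {a, f}; ◇◇p there: a:T, f:F. ✗
c: successors {a, c}; ◇◇p there: a:T, c:T. ✓
f: no successors, so □◇◇p holds vacuously. ✓
h: successors {f}; ◇◇p there: f:F. ✗
— 2 worlds.

2 and 2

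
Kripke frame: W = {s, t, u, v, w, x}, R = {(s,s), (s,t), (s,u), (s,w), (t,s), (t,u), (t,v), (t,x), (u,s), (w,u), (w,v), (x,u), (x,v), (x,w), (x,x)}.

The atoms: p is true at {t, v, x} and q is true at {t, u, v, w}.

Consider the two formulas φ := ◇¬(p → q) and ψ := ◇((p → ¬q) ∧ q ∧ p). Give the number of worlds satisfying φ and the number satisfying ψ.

For ◇¬(p → q):
s: successors {s, t, u, w}; ¬(p → q) there: s:F, t:F, u:F, w:F. ✗
t: successors {s, u, v, x}; ¬(p → q) there: s:F, u:F, v:F, x:T. ✓
u: successors {s}; ¬(p → q) there: s:F. ✗
v: no successors, so ◇¬(p → q) fails. ✗
w: successors {u, v}; ¬(p → q) there: u:F, v:F. ✗
x: successors {u, v, w, x}; ¬(p → q) there: u:F, v:F, w:F, x:T. ✓
— 2 worlds.
For ◇((p → ¬q) ∧ q ∧ p):
s: successors {s, t, u, w}; (p → ¬q) ∧ q ∧ p there: s:F, t:F, u:F, w:F. ✗
t: successors {s, u, v, x}; (p → ¬q) ∧ q ∧ p there: s:F, u:F, v:F, x:F. ✗
u: successors {s}; (p → ¬q) ∧ q ∧ p there: s:F. ✗
v: no successors, so ◇((p → ¬q) ∧ q ∧ p) fails. ✗
w: successors {u, v}; (p → ¬q) ∧ q ∧ p there: u:F, v:F. ✗
x: successors {u, v, w, x}; (p → ¬q) ∧ q ∧ p there: u:F, v:F, w:F, x:F. ✗
— 0 worlds.

2 and 0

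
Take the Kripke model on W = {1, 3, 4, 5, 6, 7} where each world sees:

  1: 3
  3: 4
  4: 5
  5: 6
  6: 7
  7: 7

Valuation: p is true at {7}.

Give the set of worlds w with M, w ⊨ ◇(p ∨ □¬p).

{1, 3, 4, 6, 7}

1: successors {3}; p ∨ □¬p there: 3:T. ✓
3: successors {4}; p ∨ □¬p there: 4:T. ✓
4: successors {5}; p ∨ □¬p there: 5:T. ✓
5: successors {6}; p ∨ □¬p there: 6:F. ✗
6: successors {7}; p ∨ □¬p there: 7:T. ✓
7: successors {7}; p ∨ □¬p there: 7:T. ✓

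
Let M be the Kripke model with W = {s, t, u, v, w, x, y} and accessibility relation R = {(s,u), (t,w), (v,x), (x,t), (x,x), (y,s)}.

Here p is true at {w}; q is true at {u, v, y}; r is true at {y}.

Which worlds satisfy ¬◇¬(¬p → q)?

{s, t, u, w}

s: ◇¬(¬p → q) is F. ✓
t: ◇¬(¬p → q) is F. ✓
u: ◇¬(¬p → q) is F. ✓
v: ◇¬(¬p → q) is T. ✗
w: ◇¬(¬p → q) is F. ✓
x: ◇¬(¬p → q) is T. ✗
y: ◇¬(¬p → q) is T. ✗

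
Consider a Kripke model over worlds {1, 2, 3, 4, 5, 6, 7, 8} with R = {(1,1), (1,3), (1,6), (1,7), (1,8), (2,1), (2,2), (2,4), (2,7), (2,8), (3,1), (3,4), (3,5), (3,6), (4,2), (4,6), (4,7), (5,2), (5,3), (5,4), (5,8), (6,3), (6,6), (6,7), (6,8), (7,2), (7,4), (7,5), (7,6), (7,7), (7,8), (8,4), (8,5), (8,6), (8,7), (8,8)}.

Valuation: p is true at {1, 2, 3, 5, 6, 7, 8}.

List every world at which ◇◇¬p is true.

{1, 2, 3, 4, 5, 6, 7, 8}

1: successors {1, 3, 6, 7, 8}; ◇¬p there: 1:F, 3:T, 6:F, 7:T, 8:T. ✓
2: successors {1, 2, 4, 7, 8}; ◇¬p there: 1:F, 2:T, 4:F, 7:T, 8:T. ✓
3: successors {1, 4, 5, 6}; ◇¬p there: 1:F, 4:F, 5:T, 6:F. ✓
4: successors {2, 6, 7}; ◇¬p there: 2:T, 6:F, 7:T. ✓
5: successors {2, 3, 4, 8}; ◇¬p there: 2:T, 3:T, 4:F, 8:T. ✓
6: successors {3, 6, 7, 8}; ◇¬p there: 3:T, 6:F, 7:T, 8:T. ✓
7: successors {2, 4, 5, 6, 7, 8}; ◇¬p there: 2:T, 4:F, 5:T, 6:F, 7:T, 8:T. ✓
8: successors {4, 5, 6, 7, 8}; ◇¬p there: 4:F, 5:T, 6:F, 7:T, 8:T. ✓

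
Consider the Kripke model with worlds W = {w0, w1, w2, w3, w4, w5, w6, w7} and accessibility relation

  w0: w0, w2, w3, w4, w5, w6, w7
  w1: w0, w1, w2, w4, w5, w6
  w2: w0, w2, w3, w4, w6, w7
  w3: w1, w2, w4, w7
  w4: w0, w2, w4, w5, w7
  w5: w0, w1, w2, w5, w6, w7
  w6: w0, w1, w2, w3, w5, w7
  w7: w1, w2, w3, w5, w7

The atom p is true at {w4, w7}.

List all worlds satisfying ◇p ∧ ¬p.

w0: ◇p is T, ¬p is T. ✓
w1: ◇p is T, ¬p is T. ✓
w2: ◇p is T, ¬p is T. ✓
w3: ◇p is T, ¬p is T. ✓
w4: ◇p is T, ¬p is F. ✗
w5: ◇p is T, ¬p is T. ✓
w6: ◇p is T, ¬p is T. ✓
w7: ◇p is T, ¬p is F. ✗

{w0, w1, w2, w3, w5, w6}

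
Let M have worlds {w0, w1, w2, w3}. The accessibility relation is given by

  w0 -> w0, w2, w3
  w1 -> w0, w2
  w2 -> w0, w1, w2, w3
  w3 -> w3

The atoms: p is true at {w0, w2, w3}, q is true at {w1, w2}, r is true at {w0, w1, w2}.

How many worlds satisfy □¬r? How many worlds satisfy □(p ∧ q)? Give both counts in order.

For □¬r:
w0: successors {w0, w2, w3}; ¬r there: w0:F, w2:F, w3:T. ✗
w1: successors {w0, w2}; ¬r there: w0:F, w2:F. ✗
w2: successors {w0, w1, w2, w3}; ¬r there: w0:F, w1:F, w2:F, w3:T. ✗
w3: successors {w3}; ¬r there: w3:T. ✓
— 1 world.
For □(p ∧ q):
w0: successors {w0, w2, w3}; p ∧ q there: w0:F, w2:T, w3:F. ✗
w1: successors {w0, w2}; p ∧ q there: w0:F, w2:T. ✗
w2: successors {w0, w1, w2, w3}; p ∧ q there: w0:F, w1:F, w2:T, w3:F. ✗
w3: successors {w3}; p ∧ q there: w3:F. ✗
— 0 worlds.

1 and 0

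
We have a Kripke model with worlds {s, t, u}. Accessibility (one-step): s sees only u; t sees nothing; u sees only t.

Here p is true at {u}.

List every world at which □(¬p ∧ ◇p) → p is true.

s: □(¬p ∧ ◇p) is F, p is F. ✓
t: □(¬p ∧ ◇p) is T, p is F. ✗
u: □(¬p ∧ ◇p) is F, p is T. ✓

{s, u}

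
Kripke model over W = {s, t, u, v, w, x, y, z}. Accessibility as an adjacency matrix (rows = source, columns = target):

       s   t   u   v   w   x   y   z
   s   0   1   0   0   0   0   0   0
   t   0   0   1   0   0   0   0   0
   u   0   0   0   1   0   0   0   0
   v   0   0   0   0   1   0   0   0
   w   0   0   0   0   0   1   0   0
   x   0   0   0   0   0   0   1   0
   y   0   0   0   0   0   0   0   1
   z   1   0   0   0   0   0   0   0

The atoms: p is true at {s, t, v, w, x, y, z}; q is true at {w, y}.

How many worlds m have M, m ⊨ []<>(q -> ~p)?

s: successors {t}; <>(q -> ~p) there: t:T. ✓
t: successors {u}; <>(q -> ~p) there: u:T. ✓
u: successors {v}; <>(q -> ~p) there: v:F. ✗
v: successors {w}; <>(q -> ~p) there: w:T. ✓
w: successors {x}; <>(q -> ~p) there: x:F. ✗
x: successors {y}; <>(q -> ~p) there: y:T. ✓
y: successors {z}; <>(q -> ~p) there: z:T. ✓
z: successors {s}; <>(q -> ~p) there: s:T. ✓
Satisfying worlds: {s, t, v, x, y, z}.

6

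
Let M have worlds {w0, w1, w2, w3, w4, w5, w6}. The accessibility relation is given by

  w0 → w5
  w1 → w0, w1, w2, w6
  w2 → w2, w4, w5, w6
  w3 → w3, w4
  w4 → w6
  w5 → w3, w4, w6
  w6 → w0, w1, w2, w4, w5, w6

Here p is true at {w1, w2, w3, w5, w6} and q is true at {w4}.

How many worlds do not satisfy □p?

5

w0: successors {w5}; p there: w5:T. ✓
w1: successors {w0, w1, w2, w6}; p there: w0:F, w1:T, w2:T, w6:T. ✗
w2: successors {w2, w4, w5, w6}; p there: w2:T, w4:F, w5:T, w6:T. ✗
w3: successors {w3, w4}; p there: w3:T, w4:F. ✗
w4: successors {w6}; p there: w6:T. ✓
w5: successors {w3, w4, w6}; p there: w3:T, w4:F, w6:T. ✗
w6: successors {w0, w1, w2, w4, w5, w6}; p there: w0:F, w1:T, w2:T, w4:F, w5:T, w6:T. ✗
Satisfying worlds: {w0, w4}.
So □p fails at the other 5 worlds.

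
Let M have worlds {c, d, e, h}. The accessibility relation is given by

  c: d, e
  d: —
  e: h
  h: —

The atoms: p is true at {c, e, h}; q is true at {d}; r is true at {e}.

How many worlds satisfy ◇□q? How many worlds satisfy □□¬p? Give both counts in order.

2 and 3

For ◇□q:
c: successors {d, e}; □q there: d:T, e:F. ✓
d: no successors, so ◇□q fails. ✗
e: successors {h}; □q there: h:T. ✓
h: no successors, so ◇□q fails. ✗
— 2 worlds.
For □□¬p:
c: successors {d, e}; □¬p there: d:T, e:F. ✗
d: no successors, so □□¬p holds vacuously. ✓
e: successors {h}; □¬p there: h:T. ✓
h: no successors, so □□¬p holds vacuously. ✓
— 3 worlds.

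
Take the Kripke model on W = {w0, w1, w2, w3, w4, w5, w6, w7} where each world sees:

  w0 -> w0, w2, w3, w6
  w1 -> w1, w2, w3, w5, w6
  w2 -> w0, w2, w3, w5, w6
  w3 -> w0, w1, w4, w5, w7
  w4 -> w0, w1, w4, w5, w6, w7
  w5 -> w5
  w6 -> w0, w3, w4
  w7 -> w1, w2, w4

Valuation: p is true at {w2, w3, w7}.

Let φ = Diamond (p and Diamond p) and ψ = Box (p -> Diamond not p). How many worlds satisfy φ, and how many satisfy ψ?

For Diamond (p and Diamond p):
w0: successors {w0, w2, w3, w6}; p and Diamond p there: w0:F, w2:T, w3:T, w6:F. ✓
w1: successors {w1, w2, w3, w5, w6}; p and Diamond p there: w1:F, w2:T, w3:T, w5:F, w6:F. ✓
w2: successors {w0, w2, w3, w5, w6}; p and Diamond p there: w0:F, w2:T, w3:T, w5:F, w6:F. ✓
w3: successors {w0, w1, w4, w5, w7}; p and Diamond p there: w0:F, w1:F, w4:F, w5:F, w7:T. ✓
w4: successors {w0, w1, w4, w5, w6, w7}; p and Diamond p there: w0:F, w1:F, w4:F, w5:F, w6:F, w7:T. ✓
w5: successors {w5}; p and Diamond p there: w5:F. ✗
w6: successors {w0, w3, w4}; p and Diamond p there: w0:F, w3:T, w4:F. ✓
w7: successors {w1, w2, w4}; p and Diamond p there: w1:F, w2:T, w4:F. ✓
— 7 worlds.
For Box (p -> Diamond not p):
w0: successors {w0, w2, w3, w6}; p -> Diamond not p there: w0:T, w2:T, w3:T, w6:T. ✓
w1: successors {w1, w2, w3, w5, w6}; p -> Diamond not p there: w1:T, w2:T, w3:T, w5:T, w6:T. ✓
w2: successors {w0, w2, w3, w5, w6}; p -> Diamond not p there: w0:T, w2:T, w3:T, w5:T, w6:T. ✓
w3: successors {w0, w1, w4, w5, w7}; p -> Diamond not p there: w0:T, w1:T, w4:T, w5:T, w7:T. ✓
w4: successors {w0, w1, w4, w5, w6, w7}; p -> Diamond not p there: w0:T, w1:T, w4:T, w5:T, w6:T, w7:T. ✓
w5: successors {w5}; p -> Diamond not p there: w5:T. ✓
w6: successors {w0, w3, w4}; p -> Diamond not p there: w0:T, w3:T, w4:T. ✓
w7: successors {w1, w2, w4}; p -> Diamond not p there: w1:T, w2:T, w4:T. ✓
— 8 worlds.

7 and 8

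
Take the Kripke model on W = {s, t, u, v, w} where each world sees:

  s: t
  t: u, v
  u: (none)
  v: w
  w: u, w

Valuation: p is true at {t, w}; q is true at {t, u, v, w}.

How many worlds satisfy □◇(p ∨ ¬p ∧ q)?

s: successors {t}; ◇(p ∨ ¬p ∧ q) there: t:T. ✓
t: successors {u, v}; ◇(p ∨ ¬p ∧ q) there: u:F, v:T. ✗
u: no successors, so □◇(p ∨ ¬p ∧ q) holds vacuously. ✓
v: successors {w}; ◇(p ∨ ¬p ∧ q) there: w:T. ✓
w: successors {u, w}; ◇(p ∨ ¬p ∧ q) there: u:F, w:T. ✗
Satisfying worlds: {s, u, v}.

3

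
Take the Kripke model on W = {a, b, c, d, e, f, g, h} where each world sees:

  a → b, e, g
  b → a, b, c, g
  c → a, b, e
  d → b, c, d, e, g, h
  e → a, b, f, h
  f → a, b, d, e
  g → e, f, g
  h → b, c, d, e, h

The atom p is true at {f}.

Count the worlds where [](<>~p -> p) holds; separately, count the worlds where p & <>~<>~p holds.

0 and 0

For [](<>~p -> p):
a: successors {b, e, g}; <>~p -> p there: b:F, e:F, g:F. ✗
b: successors {a, b, c, g}; <>~p -> p there: a:F, b:F, c:F, g:F. ✗
c: successors {a, b, e}; <>~p -> p there: a:F, b:F, e:F. ✗
d: successors {b, c, d, e, g, h}; <>~p -> p there: b:F, c:F, d:F, e:F, g:F, h:F. ✗
e: successors {a, b, f, h}; <>~p -> p there: a:F, b:F, f:T, h:F. ✗
f: successors {a, b, d, e}; <>~p -> p there: a:F, b:F, d:F, e:F. ✗
g: successors {e, f, g}; <>~p -> p there: e:F, f:T, g:F. ✗
h: successors {b, c, d, e, h}; <>~p -> p there: b:F, c:F, d:F, e:F, h:F. ✗
— 0 worlds.
For p & <>~<>~p:
a: p is F, <>~<>~p is F. ✗
b: p is F, <>~<>~p is F. ✗
c: p is F, <>~<>~p is F. ✗
d: p is F, <>~<>~p is F. ✗
e: p is F, <>~<>~p is F. ✗
f: p is T, <>~<>~p is F. ✗
g: p is F, <>~<>~p is F. ✗
h: p is F, <>~<>~p is F. ✗
— 0 worlds.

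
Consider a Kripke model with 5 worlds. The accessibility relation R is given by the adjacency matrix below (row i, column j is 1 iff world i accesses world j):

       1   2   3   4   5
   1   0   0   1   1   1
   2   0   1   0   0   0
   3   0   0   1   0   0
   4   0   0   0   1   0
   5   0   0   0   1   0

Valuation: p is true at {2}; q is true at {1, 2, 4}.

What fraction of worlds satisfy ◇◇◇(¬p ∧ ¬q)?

1: successors {3, 4, 5}; ◇◇(¬p ∧ ¬q) there: 3:T, 4:F, 5:F. ✓
2: successors {2}; ◇◇(¬p ∧ ¬q) there: 2:F. ✗
3: successors {3}; ◇◇(¬p ∧ ¬q) there: 3:T. ✓
4: successors {4}; ◇◇(¬p ∧ ¬q) there: 4:F. ✗
5: successors {4}; ◇◇(¬p ∧ ¬q) there: 4:F. ✗
That's 2 of 5 worlds, so 2/5.

2/5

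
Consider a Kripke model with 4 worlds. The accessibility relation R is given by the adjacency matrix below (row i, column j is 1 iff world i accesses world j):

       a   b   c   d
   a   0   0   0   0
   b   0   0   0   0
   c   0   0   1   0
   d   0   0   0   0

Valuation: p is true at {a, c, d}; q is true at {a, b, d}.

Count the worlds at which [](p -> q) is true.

3

a: no successors, so [](p -> q) holds vacuously. ✓
b: no successors, so [](p -> q) holds vacuously. ✓
c: successors {c}; p -> q there: c:F. ✗
d: no successors, so [](p -> q) holds vacuously. ✓
Satisfying worlds: {a, b, d}.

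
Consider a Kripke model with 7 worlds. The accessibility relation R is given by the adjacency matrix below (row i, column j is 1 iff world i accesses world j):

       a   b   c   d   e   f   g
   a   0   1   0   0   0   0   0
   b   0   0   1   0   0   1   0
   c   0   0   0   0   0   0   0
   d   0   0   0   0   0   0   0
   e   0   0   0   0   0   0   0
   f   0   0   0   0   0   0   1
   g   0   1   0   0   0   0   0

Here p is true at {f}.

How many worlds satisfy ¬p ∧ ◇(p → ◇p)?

a: ¬p is T, ◇(p → ◇p) is T. ✓
b: ¬p is T, ◇(p → ◇p) is T. ✓
c: ¬p is T, ◇(p → ◇p) is F. ✗
d: ¬p is T, ◇(p → ◇p) is F. ✗
e: ¬p is T, ◇(p → ◇p) is F. ✗
f: ¬p is F, ◇(p → ◇p) is T. ✗
g: ¬p is T, ◇(p → ◇p) is T. ✓
Satisfying worlds: {a, b, g}.

3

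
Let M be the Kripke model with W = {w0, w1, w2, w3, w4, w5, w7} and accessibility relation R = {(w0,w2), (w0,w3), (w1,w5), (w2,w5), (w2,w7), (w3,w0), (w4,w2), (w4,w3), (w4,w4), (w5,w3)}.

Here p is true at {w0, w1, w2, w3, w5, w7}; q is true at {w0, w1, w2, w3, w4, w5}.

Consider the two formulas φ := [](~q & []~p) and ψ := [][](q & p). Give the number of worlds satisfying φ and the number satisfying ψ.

1 and 5

For [](~q & []~p):
w0: successors {w2, w3}; ~q & []~p there: w2:F, w3:F. ✗
w1: successors {w5}; ~q & []~p there: w5:F. ✗
w2: successors {w5, w7}; ~q & []~p there: w5:F, w7:T. ✗
w3: successors {w0}; ~q & []~p there: w0:F. ✗
w4: successors {w2, w3, w4}; ~q & []~p there: w2:F, w3:F, w4:F. ✗
w5: successors {w3}; ~q & []~p there: w3:F. ✗
w7: no successors, so [](~q & []~p) holds vacuously. ✓
— 1 world.
For [][](q & p):
w0: successors {w2, w3}; [](q & p) there: w2:F, w3:T. ✗
w1: successors {w5}; [](q & p) there: w5:T. ✓
w2: successors {w5, w7}; [](q & p) there: w5:T, w7:T. ✓
w3: successors {w0}; [](q & p) there: w0:T. ✓
w4: successors {w2, w3, w4}; [](q & p) there: w2:F, w3:T, w4:F. ✗
w5: successors {w3}; [](q & p) there: w3:T. ✓
w7: no successors, so [][](q & p) holds vacuously. ✓
— 5 worlds.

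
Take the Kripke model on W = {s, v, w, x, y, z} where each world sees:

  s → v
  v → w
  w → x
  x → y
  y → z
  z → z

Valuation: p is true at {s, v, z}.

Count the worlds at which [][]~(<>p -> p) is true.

1

s: successors {v}; []~(<>p -> p) there: v:F. ✗
v: successors {w}; []~(<>p -> p) there: w:F. ✗
w: successors {x}; []~(<>p -> p) there: x:T. ✓
x: successors {y}; []~(<>p -> p) there: y:F. ✗
y: successors {z}; []~(<>p -> p) there: z:F. ✗
z: successors {z}; []~(<>p -> p) there: z:F. ✗
Satisfying worlds: {w}.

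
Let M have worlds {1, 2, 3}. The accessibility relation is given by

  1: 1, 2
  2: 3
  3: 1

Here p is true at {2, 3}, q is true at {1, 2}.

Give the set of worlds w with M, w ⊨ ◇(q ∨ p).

{1, 2, 3}

1: successors {1, 2}; q ∨ p there: 1:T, 2:T. ✓
2: successors {3}; q ∨ p there: 3:T. ✓
3: successors {1}; q ∨ p there: 1:T. ✓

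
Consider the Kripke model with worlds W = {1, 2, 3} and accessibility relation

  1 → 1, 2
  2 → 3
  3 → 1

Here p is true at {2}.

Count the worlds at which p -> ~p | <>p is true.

1: p is F, ~p | <>p is T. ✓
2: p is T, ~p | <>p is F. ✗
3: p is F, ~p | <>p is T. ✓
Satisfying worlds: {1, 3}.

2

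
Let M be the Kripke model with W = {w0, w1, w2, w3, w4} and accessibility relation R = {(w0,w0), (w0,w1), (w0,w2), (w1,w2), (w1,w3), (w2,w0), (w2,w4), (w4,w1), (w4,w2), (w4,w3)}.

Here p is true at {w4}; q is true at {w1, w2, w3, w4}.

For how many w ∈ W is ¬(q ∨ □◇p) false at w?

w0: q ∨ □◇p is F. ✓
w1: q ∨ □◇p is T. ✗
w2: q ∨ □◇p is T. ✗
w3: q ∨ □◇p is T. ✗
w4: q ∨ □◇p is T. ✗
Satisfying worlds: {w0}.
So ¬(q ∨ □◇p) fails at the other 4 worlds.

4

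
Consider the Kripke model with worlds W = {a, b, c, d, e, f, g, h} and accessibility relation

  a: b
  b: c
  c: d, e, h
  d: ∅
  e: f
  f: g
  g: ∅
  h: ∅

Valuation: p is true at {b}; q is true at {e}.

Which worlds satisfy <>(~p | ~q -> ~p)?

a: successors {b}; ~p | ~q -> ~p there: b:F. ✗
b: successors {c}; ~p | ~q -> ~p there: c:T. ✓
c: successors {d, e, h}; ~p | ~q -> ~p there: d:T, e:T, h:T. ✓
d: no successors, so <>(~p | ~q -> ~p) fails. ✗
e: successors {f}; ~p | ~q -> ~p there: f:T. ✓
f: successors {g}; ~p | ~q -> ~p there: g:T. ✓
g: no successors, so <>(~p | ~q -> ~p) fails. ✗
h: no successors, so <>(~p | ~q -> ~p) fails. ✗

{b, c, e, f}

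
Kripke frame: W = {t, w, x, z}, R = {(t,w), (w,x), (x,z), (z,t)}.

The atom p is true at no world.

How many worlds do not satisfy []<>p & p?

4

t: []<>p is F, p is F. ✗
w: []<>p is F, p is F. ✗
x: []<>p is F, p is F. ✗
z: []<>p is F, p is F. ✗
Satisfying worlds: ∅.
So []<>p & p fails at the other 4 worlds.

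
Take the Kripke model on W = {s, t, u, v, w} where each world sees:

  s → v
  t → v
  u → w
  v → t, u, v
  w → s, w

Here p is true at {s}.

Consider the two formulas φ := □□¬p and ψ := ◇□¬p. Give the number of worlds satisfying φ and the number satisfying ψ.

3 and 4

For □□¬p:
s: successors {v}; □¬p there: v:T. ✓
t: successors {v}; □¬p there: v:T. ✓
u: successors {w}; □¬p there: w:F. ✗
v: successors {t, u, v}; □¬p there: t:T, u:T, v:T. ✓
w: successors {s, w}; □¬p there: s:T, w:F. ✗
— 3 worlds.
For ◇□¬p:
s: successors {v}; □¬p there: v:T. ✓
t: successors {v}; □¬p there: v:T. ✓
u: successors {w}; □¬p there: w:F. ✗
v: successors {t, u, v}; □¬p there: t:T, u:T, v:T. ✓
w: successors {s, w}; □¬p there: s:T, w:F. ✓
— 4 worlds.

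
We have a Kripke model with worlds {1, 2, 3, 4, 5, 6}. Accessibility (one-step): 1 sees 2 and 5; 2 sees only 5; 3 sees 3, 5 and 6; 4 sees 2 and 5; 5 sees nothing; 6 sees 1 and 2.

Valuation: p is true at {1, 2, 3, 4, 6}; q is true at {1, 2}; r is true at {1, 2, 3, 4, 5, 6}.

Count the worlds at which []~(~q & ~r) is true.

1: successors {2, 5}; ~(~q & ~r) there: 2:T, 5:T. ✓
2: successors {5}; ~(~q & ~r) there: 5:T. ✓
3: successors {3, 5, 6}; ~(~q & ~r) there: 3:T, 5:T, 6:T. ✓
4: successors {2, 5}; ~(~q & ~r) there: 2:T, 5:T. ✓
5: no successors, so []~(~q & ~r) holds vacuously. ✓
6: successors {1, 2}; ~(~q & ~r) there: 1:T, 2:T. ✓
Satisfying worlds: {1, 2, 3, 4, 5, 6}.

6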